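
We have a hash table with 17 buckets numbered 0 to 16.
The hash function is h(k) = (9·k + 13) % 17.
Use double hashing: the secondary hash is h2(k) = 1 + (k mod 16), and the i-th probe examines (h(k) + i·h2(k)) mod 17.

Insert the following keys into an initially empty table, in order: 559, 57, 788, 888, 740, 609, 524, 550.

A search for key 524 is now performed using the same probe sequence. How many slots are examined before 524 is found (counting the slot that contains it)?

Insert 559: h=12, slot 12 empty -> index 12.
Insert 57: h=16, slot 16 empty -> index 16.
Insert 788: h=16, h2=5, slot 16 occupied -> index 4.
Insert 888: h=15, slot 15 empty -> index 15.
Insert 740: h=9, slot 9 empty -> index 9.
Insert 609: h=3, slot 3 empty -> index 3.
Insert 524: h=3, h2=13, slots 3,16,12 occupied -> index 8.
Insert 550: h=16, h2=7, slot 16 occupied -> index 6.
Table: [_, _, _, 609, 788, _, 550, _, 524, 740, _, _, 559, _, _, 888, 57]
Lookup 524: h=3, h2=13, probe 3,16,12,8 → found at 8.

4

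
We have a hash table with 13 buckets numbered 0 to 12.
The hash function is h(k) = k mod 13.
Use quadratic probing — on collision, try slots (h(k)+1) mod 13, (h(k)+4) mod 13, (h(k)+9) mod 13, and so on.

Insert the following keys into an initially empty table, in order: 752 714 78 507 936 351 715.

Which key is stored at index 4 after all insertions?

752: h=11 -> slot 11
714: h=12 -> slot 12
78: h=0 -> slot 0
507: h=0, probe 0,1 -> slot 1
936: h=0, probe 0,1,4 -> slot 4
351: h=0, probe 0,1,4,9 -> slot 9
715: h=0, probe 0,1,4,9,3 -> slot 3
Table: [78, 507, -, 715, 936, -, -, -, -, 351, -, 752, 714]

936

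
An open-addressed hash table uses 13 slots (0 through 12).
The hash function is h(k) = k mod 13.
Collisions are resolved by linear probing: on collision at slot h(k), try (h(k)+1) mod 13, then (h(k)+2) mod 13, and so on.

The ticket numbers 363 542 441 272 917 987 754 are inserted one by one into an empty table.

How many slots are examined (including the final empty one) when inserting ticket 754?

Insert 363: h=12, slot 12 empty → index 12.
Insert 542: h=9, slot 9 empty → index 9.
Insert 441: h=12, slot 12 occupied → index 0.
Insert 272: h=12, slots 12,0 occupied → index 1.
Insert 917: h=7, slot 7 empty → index 7.
Insert 987: h=12, slots 12,0,1 occupied → index 2.
Insert 754: h=0, slots 0,1,2 occupied → index 3.
Table: [441, 272, 987, 754, ∅, ∅, ∅, 917, ∅, 542, ∅, ∅, 363]

4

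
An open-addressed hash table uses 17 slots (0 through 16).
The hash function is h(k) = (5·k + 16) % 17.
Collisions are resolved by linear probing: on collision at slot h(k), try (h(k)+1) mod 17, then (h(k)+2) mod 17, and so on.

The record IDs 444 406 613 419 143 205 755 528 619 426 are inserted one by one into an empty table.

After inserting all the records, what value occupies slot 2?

Insert 444: h=9, slot 9 empty => index 9.
Insert 406: h=6, slot 6 empty => index 6.
Insert 613: h=4, slot 4 empty => index 4.
Insert 419: h=3, slot 3 empty => index 3.
Insert 143: h=0, slot 0 empty => index 0.
Insert 205: h=4, slot 4 occupied => index 5.
Insert 755: h=0, slot 0 occupied => index 1.
Insert 528: h=4, slots 4,5,6 occupied => index 7.
Insert 619: h=0, slots 0,1 occupied => index 2.
Insert 426: h=4, slots 4,5,6,7 occupied => index 8.
Table: [143, 755, 619, 419, 613, 205, 406, 528, 426, 444, -, -, -, -, -, -, -]

619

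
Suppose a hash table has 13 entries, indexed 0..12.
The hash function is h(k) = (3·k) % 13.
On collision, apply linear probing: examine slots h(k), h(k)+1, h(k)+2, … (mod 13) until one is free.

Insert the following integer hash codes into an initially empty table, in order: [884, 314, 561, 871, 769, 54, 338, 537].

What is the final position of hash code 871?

1

884: h=0 => slot 0
314: h=6 => slot 6
561: h=6, probe 6,7 => slot 7
871: h=0, probe 0,1 => slot 1
769: h=6, probe 6,7,8 => slot 8
54: h=6, probe 6,7,8,9 => slot 9
338: h=0, probe 0,1,2 => slot 2
537: h=12 => slot 12
Table: [884, 871, 338, _, _, _, 314, 561, 769, 54, _, _, 537]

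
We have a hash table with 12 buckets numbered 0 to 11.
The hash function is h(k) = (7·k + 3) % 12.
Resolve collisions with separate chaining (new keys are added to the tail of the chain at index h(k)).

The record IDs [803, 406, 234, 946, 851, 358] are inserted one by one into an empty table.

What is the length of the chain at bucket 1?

3

Insert 803: h=8, bucket 8 empty -> new chain.
Insert 406: h=1, bucket 1 empty -> new chain.
Insert 234: h=9, bucket 9 empty -> new chain.
Insert 946: h=1, bucket 1 nonempty -> append to chain.
Insert 851: h=8, bucket 8 nonempty -> append to chain.
Insert 358: h=1, bucket 1 nonempty -> append to chain.
Final buckets:
0: .
1: 406 -> 946 -> 358
2: .
3: .
4: .
5: .
6: .
7: .
8: 803 -> 851
9: 234
10: .
11: .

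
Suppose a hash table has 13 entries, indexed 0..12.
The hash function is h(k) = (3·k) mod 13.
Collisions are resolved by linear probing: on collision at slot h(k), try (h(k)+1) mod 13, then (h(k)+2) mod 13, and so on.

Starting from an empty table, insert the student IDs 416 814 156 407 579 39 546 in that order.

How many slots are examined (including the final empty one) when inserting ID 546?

4

Insert 416: h=0, slot 0 empty -> index 0.
Insert 814: h=11, slot 11 empty -> index 11.
Insert 156: h=0, slot 0 occupied -> index 1.
Insert 407: h=12, slot 12 empty -> index 12.
Insert 579: h=8, slot 8 empty -> index 8.
Insert 39: h=0, slots 0,1 occupied -> index 2.
Insert 546: h=0, slots 0,1,2 occupied -> index 3.
Table: [416, 156, 39, 546, —, —, —, —, 579, —, —, 814, 407]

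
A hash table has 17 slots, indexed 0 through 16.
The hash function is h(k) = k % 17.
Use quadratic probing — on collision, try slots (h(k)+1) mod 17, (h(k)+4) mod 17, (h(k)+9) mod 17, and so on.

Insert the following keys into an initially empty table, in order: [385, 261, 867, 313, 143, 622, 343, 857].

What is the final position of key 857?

16

385 hashes to 11; slot 11 is free -> place at 11.
261 hashes to 6; slot 6 is free -> place at 6.
867 hashes to 0; slot 0 is free -> place at 0.
313 hashes to 7; slot 7 is free -> place at 7.
143 hashes to 7; 7 taken -> place at 8.
622 hashes to 10; slot 10 is free -> place at 10.
343 hashes to 3; slot 3 is free -> place at 3.
857 hashes to 7; 7,8,11 taken -> place at 16.
Table: [867, -, -, 343, -, -, 261, 313, 143, -, 622, 385, -, -, -, -, 857]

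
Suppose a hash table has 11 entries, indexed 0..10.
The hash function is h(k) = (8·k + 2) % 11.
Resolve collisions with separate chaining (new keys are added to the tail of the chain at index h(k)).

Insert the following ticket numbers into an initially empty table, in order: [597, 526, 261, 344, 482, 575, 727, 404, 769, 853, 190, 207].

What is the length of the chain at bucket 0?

2

597 → bucket 4
526 → bucket 8
261 → bucket 0
344 → bucket 4 (collision)
482 → bucket 8 (collision)
575 → bucket 4 (collision)
727 → bucket 10
404 → bucket 0 (collision)
769 → bucket 5
853 → bucket 6
190 → bucket 4 (collision)
207 → bucket 8 (collision)
Final buckets:
0: 261 -> 404
1: -
2: -
3: -
4: 597 -> 344 -> 575 -> 190
5: 769
6: 853
7: -
8: 526 -> 482 -> 207
9: -
10: 727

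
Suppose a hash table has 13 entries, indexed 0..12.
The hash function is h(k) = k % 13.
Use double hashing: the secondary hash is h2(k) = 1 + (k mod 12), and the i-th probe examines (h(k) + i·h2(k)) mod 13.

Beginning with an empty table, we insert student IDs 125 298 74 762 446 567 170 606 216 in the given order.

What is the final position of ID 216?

125 hashes to 8; slot 8 is free → place at 8.
298 hashes to 12; slot 12 is free → place at 12.
74 hashes to 9; slot 9 is free → place at 9.
762 hashes to 8, h2=7; 8 taken → place at 2.
446 hashes to 4; slot 4 is free → place at 4.
567 hashes to 8, h2=4; 8,12 taken → place at 3.
170 hashes to 1; slot 1 is free → place at 1.
606 hashes to 8, h2=7; 8,2,9,3 taken → place at 10.
216 hashes to 8, h2=1; 8,9,10 taken → place at 11.
Table: [-, 170, 762, 567, 446, -, -, -, 125, 74, 606, 216, 298]

11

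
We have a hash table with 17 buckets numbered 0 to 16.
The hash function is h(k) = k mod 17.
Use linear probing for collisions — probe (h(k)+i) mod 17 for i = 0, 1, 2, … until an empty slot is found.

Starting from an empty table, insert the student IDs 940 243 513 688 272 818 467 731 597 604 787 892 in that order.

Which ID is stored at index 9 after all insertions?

940 hashes to 5; slot 5 is free -> place at 5.
243 hashes to 5; 5 taken -> place at 6.
513 hashes to 3; slot 3 is free -> place at 3.
688 hashes to 8; slot 8 is free -> place at 8.
272 hashes to 0; slot 0 is free -> place at 0.
818 hashes to 2; slot 2 is free -> place at 2.
467 hashes to 8; 8 taken -> place at 9.
731 hashes to 0; 0 taken -> place at 1.
597 hashes to 2; 2,3 taken -> place at 4.
604 hashes to 9; 9 taken -> place at 10.
787 hashes to 5; 5,6 taken -> place at 7.
892 hashes to 8; 8,9,10 taken -> place at 11.
Table: [272, 731, 818, 513, 597, 940, 243, 787, 688, 467, 604, 892, ., ., ., ., .]

467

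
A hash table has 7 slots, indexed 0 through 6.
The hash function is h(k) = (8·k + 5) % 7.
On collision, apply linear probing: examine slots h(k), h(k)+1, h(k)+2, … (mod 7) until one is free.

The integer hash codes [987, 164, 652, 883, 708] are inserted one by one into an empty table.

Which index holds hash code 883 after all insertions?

0

987 hashes to 5; slot 5 is free → place at 5.
164 hashes to 1; slot 1 is free → place at 1.
652 hashes to 6; slot 6 is free → place at 6.
883 hashes to 6; 6 taken → place at 0.
708 hashes to 6; 6,0,1 taken → place at 2.
Table: [883, 164, 708, -, -, 987, 652]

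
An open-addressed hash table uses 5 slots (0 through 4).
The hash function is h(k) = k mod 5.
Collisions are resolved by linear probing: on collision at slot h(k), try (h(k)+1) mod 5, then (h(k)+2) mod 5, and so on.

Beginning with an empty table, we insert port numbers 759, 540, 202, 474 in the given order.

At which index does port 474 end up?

759: h=4 → slot 4
540: h=0 → slot 0
202: h=2 → slot 2
474: h=4, probe 4,0,1 → slot 1
Table: [540, 474, 202, _, 759]

1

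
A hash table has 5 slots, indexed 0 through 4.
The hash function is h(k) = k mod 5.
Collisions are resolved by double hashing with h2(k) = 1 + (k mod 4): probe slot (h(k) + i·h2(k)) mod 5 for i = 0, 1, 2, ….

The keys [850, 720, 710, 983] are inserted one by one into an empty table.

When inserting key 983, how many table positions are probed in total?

2

Insert 850: h=0, slot 0 empty -> index 0.
Insert 720: h=0, h2=1, slot 0 occupied -> index 1.
Insert 710: h=0, h2=3, slot 0 occupied -> index 3.
Insert 983: h=3, h2=4, slot 3 occupied -> index 2.
Table: [850, 720, 983, 710, ∅]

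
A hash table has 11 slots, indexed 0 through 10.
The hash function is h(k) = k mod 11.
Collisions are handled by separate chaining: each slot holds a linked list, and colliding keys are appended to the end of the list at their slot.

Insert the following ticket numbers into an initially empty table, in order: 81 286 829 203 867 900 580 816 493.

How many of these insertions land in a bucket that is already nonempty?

3

Insert 81: h=4, bucket 4 empty → new chain.
Insert 286: h=0, bucket 0 empty → new chain.
Insert 829: h=4, bucket 4 nonempty → append to chain.
Insert 203: h=5, bucket 5 empty → new chain.
Insert 867: h=9, bucket 9 empty → new chain.
Insert 900: h=9, bucket 9 nonempty → append to chain.
Insert 580: h=8, bucket 8 empty → new chain.
Insert 816: h=2, bucket 2 empty → new chain.
Insert 493: h=9, bucket 9 nonempty → append to chain.
Final buckets:
0: 286
1: -
2: 816
3: -
4: 81 -> 829
5: 203
6: -
7: -
8: 580
9: 867 -> 900 -> 493
10: -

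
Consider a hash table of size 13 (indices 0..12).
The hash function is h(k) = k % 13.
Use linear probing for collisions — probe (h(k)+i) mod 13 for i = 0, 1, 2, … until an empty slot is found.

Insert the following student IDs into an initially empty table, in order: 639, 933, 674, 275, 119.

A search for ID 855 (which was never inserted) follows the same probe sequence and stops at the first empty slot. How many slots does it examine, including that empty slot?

3

639: h=2 -> slot 2
933: h=10 -> slot 10
674: h=11 -> slot 11
275: h=2, probe 2,3 -> slot 3
119: h=2, probe 2,3,4 -> slot 4
Table: [., ., 639, 275, 119, ., ., ., ., ., 933, 674, .]
Lookup 855: h=10, probe 10,11,12 → slot 12 empty, not found.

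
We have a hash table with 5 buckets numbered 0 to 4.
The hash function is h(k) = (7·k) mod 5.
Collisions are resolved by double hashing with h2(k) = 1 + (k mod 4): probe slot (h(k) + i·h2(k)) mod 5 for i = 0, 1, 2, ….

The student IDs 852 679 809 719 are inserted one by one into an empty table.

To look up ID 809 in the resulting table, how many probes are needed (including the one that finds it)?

852: h=4 -> slot 4
679: h=3 -> slot 3
809: h=3, h2=2, probe 3,0 -> slot 0
719: h=3, h2=4, probe 3,2 -> slot 2
Table: [809, ., 719, 679, 852]
Lookup 809: h=3, h2=2, probe 3,0 → found at 0.

2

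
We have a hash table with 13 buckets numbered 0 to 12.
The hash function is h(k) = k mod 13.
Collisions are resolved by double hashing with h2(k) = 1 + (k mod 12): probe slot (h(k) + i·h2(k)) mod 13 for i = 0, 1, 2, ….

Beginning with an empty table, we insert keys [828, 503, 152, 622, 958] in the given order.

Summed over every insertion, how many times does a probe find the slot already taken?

828: h=9 => slot 9
503: h=9, h2=12, probe 9,8 => slot 8
152: h=9, h2=9, probe 9,5 => slot 5
622: h=11 => slot 11
958: h=9, h2=11, probe 9,7 => slot 7
Table: [., ., ., ., ., 152, ., 958, 503, 828, ., 622, .]

3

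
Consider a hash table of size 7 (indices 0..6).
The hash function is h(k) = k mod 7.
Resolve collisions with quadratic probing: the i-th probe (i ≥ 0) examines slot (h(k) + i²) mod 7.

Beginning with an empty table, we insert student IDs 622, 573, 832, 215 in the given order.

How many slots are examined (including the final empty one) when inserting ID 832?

622 hashes to 6; slot 6 is free → place at 6.
573 hashes to 6; 6 taken → place at 0.
832 hashes to 6; 6,0 taken → place at 3.
215 hashes to 5; slot 5 is free → place at 5.
Table: [573, —, —, 832, —, 215, 622]

3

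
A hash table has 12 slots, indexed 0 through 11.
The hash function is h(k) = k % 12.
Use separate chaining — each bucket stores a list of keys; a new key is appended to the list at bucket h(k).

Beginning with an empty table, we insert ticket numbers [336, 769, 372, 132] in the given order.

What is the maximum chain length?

Insert 336: h=0, bucket 0 empty → new chain.
Insert 769: h=1, bucket 1 empty → new chain.
Insert 372: h=0, bucket 0 nonempty → append to chain.
Insert 132: h=0, bucket 0 nonempty → append to chain.
Final buckets:
0: 336 -> 372 -> 132
1: 769
2: _
3: _
4: _
5: _
6: _
7: _
8: _
9: _
10: _
11: _

3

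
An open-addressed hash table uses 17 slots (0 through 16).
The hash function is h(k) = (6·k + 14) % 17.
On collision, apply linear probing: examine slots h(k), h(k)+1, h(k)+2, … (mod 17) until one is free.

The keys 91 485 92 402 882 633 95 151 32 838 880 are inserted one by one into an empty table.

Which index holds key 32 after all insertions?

7

91: h=16 → slot 16
485: h=0 → slot 0
92: h=5 → slot 5
402: h=12 → slot 12
882: h=2 → slot 2
633: h=4 → slot 4
95: h=6 → slot 6
151: h=2, probe 2,3 → slot 3
32: h=2, probe 2,3,4,5,6,7 → slot 7
838: h=10 → slot 10
880: h=7, probe 7,8 → slot 8
Table: [485, ∅, 882, 151, 633, 92, 95, 32, 880, ∅, 838, ∅, 402, ∅, ∅, ∅, 91]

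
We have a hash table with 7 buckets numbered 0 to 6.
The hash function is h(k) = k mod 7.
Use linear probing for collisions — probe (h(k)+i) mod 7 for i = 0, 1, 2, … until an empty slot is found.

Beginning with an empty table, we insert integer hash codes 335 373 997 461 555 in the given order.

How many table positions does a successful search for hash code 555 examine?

335 hashes to 6; slot 6 is free -> place at 6.
373 hashes to 2; slot 2 is free -> place at 2.
997 hashes to 3; slot 3 is free -> place at 3.
461 hashes to 6; 6 taken -> place at 0.
555 hashes to 2; 2,3 taken -> place at 4.
Table: [461, ∅, 373, 997, 555, ∅, 335]
Lookup 555: h=2, probe 2,3,4 → found at 4.

3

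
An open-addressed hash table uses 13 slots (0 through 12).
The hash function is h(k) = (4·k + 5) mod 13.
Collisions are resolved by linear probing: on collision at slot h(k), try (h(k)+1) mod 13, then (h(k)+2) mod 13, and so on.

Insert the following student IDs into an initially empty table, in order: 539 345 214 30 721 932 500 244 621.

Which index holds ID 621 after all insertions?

539: h=3 → slot 3
345: h=7 → slot 7
214: h=3, probe 3,4 → slot 4
30: h=8 → slot 8
721: h=3, probe 3,4,5 → slot 5
932: h=2 → slot 2
500: h=3, probe 3,4,5,6 → slot 6
244: h=6, probe 6,7,8,9 → slot 9
621: h=6, probe 6,7,8,9,10 → slot 10
Table: [-, -, 932, 539, 214, 721, 500, 345, 30, 244, 621, -, -]

10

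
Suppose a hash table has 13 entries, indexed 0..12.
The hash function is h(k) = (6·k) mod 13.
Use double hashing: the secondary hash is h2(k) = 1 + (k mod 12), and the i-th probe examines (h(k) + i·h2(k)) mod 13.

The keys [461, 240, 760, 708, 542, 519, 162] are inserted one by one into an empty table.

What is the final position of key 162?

461 hashes to 10; slot 10 is free -> place at 10.
240 hashes to 10, h2=1; 10 taken -> place at 11.
760 hashes to 10, h2=5; 10 taken -> place at 2.
708 hashes to 10, h2=1; 10,11 taken -> place at 12.
542 hashes to 2, h2=3; 2 taken -> place at 5.
519 hashes to 7; slot 7 is free -> place at 7.
162 hashes to 10, h2=7; 10 taken -> place at 4.
Table: [., ., 760, ., 162, 542, ., 519, ., ., 461, 240, 708]

4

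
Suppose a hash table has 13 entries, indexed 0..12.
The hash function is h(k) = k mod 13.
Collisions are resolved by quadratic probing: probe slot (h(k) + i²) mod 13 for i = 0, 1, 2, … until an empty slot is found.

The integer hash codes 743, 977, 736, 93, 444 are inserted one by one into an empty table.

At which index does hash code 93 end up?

6

Insert 743: h=2, slot 2 empty -> index 2.
Insert 977: h=2, slot 2 occupied -> index 3.
Insert 736: h=8, slot 8 empty -> index 8.
Insert 93: h=2, slots 2,3 occupied -> index 6.
Insert 444: h=2, slots 2,3,6 occupied -> index 11.
Table: [., ., 743, 977, ., ., 93, ., 736, ., ., 444, .]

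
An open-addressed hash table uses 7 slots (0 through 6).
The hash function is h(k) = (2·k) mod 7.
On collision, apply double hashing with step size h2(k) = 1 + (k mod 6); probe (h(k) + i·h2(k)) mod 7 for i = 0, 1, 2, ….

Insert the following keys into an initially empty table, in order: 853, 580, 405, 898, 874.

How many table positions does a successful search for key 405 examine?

853 hashes to 5; slot 5 is free -> place at 5.
580 hashes to 5, h2=5; 5 taken -> place at 3.
405 hashes to 5, h2=4; 5 taken -> place at 2.
898 hashes to 4; slot 4 is free -> place at 4.
874 hashes to 5, h2=5; 5,3 taken -> place at 1.
Table: [—, 874, 405, 580, 898, 853, —]
Lookup 405: h=5, h2=4, probe 5,2 → found at 2.

2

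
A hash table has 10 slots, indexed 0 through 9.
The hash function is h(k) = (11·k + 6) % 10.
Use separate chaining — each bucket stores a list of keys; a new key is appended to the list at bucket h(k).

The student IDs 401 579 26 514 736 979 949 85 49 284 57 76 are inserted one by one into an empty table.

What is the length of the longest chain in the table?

4

Insert 401: h=7, bucket 7 empty → new chain.
Insert 579: h=5, bucket 5 empty → new chain.
Insert 26: h=2, bucket 2 empty → new chain.
Insert 514: h=0, bucket 0 empty → new chain.
Insert 736: h=2, bucket 2 nonempty → append to chain.
Insert 979: h=5, bucket 5 nonempty → append to chain.
Insert 949: h=5, bucket 5 nonempty → append to chain.
Insert 85: h=1, bucket 1 empty → new chain.
Insert 49: h=5, bucket 5 nonempty → append to chain.
Insert 284: h=0, bucket 0 nonempty → append to chain.
Insert 57: h=3, bucket 3 empty → new chain.
Insert 76: h=2, bucket 2 nonempty → append to chain.
Final buckets:
0: 514 -> 284
1: 85
2: 26 -> 736 -> 76
3: 57
4: -
5: 579 -> 979 -> 949 -> 49
6: -
7: 401
8: -
9: -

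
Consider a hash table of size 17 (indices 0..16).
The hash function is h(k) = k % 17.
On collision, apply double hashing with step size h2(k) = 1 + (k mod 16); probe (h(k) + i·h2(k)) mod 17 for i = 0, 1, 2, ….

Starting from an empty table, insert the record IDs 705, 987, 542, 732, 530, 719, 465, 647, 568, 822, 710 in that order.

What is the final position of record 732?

705: h=8 => slot 8
987: h=1 => slot 1
542: h=15 => slot 15
732: h=1, h2=13, probe 1,14 => slot 14
530: h=3 => slot 3
719: h=5 => slot 5
465: h=6 => slot 6
647: h=1, h2=8, probe 1,9 => slot 9
568: h=7 => slot 7
822: h=6, h2=7, probe 6,13 => slot 13
710: h=13, h2=7, probe 13,3,10 => slot 10
Table: [∅, 987, ∅, 530, ∅, 719, 465, 568, 705, 647, 710, ∅, ∅, 822, 732, 542, ∅]

14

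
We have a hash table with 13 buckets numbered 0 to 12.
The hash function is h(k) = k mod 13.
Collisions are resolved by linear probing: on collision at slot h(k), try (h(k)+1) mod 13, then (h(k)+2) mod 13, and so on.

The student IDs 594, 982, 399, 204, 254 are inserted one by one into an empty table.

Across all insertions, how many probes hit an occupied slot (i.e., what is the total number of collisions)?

Insert 594: h=9, slot 9 empty => index 9.
Insert 982: h=7, slot 7 empty => index 7.
Insert 399: h=9, slot 9 occupied => index 10.
Insert 204: h=9, slots 9,10 occupied => index 11.
Insert 254: h=7, slot 7 occupied => index 8.
Table: [_, _, _, _, _, _, _, 982, 254, 594, 399, 204, _]

4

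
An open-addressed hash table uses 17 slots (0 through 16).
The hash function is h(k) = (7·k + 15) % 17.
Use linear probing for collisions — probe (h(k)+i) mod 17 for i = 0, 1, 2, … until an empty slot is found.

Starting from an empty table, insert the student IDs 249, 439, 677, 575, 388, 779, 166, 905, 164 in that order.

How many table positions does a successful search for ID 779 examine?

5

Insert 249: h=7, slot 7 empty => index 7.
Insert 439: h=11, slot 11 empty => index 11.
Insert 677: h=11, slot 11 occupied => index 12.
Insert 575: h=11, slots 11,12 occupied => index 13.
Insert 388: h=11, slots 11,12,13 occupied => index 14.
Insert 779: h=11, slots 11,12,13,14 occupied => index 15.
Insert 166: h=4, slot 4 empty => index 4.
Insert 905: h=9, slot 9 empty => index 9.
Insert 164: h=7, slot 7 occupied => index 8.
Table: [∅, ∅, ∅, ∅, 166, ∅, ∅, 249, 164, 905, ∅, 439, 677, 575, 388, 779, ∅]
Lookup 779: h=11, probe 11,12,13,14,15 → found at 15.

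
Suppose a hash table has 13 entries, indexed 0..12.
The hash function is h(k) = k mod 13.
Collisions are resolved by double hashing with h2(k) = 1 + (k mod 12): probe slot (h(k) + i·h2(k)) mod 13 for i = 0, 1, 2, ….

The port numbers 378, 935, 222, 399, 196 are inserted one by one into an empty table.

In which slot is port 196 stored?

6

Insert 378: h=1, slot 1 empty => index 1.
Insert 935: h=12, slot 12 empty => index 12.
Insert 222: h=1, h2=7, slot 1 occupied => index 8.
Insert 399: h=9, slot 9 empty => index 9.
Insert 196: h=1, h2=5, slot 1 occupied => index 6.
Table: [., 378, ., ., ., ., 196, ., 222, 399, ., ., 935]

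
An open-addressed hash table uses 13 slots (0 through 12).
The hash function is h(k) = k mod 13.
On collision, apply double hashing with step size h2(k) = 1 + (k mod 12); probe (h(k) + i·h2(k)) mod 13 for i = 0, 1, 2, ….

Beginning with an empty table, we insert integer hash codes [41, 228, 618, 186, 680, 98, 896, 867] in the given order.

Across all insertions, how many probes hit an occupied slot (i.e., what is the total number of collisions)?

3

Insert 41: h=2, slot 2 empty → index 2.
Insert 228: h=7, slot 7 empty → index 7.
Insert 618: h=7, h2=7, slot 7 occupied → index 1.
Insert 186: h=4, slot 4 empty → index 4.
Insert 680: h=4, h2=9, slot 4 occupied → index 0.
Insert 98: h=7, h2=3, slot 7 occupied → index 10.
Insert 896: h=12, slot 12 empty → index 12.
Insert 867: h=9, slot 9 empty → index 9.
Table: [680, 618, 41, ∅, 186, ∅, ∅, 228, ∅, 867, 98, ∅, 896]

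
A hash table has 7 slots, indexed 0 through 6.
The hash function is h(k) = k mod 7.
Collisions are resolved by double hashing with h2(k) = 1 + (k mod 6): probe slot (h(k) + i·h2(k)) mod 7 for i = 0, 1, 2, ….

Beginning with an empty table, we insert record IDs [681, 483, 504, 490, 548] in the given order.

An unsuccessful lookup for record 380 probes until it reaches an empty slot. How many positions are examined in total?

681: h=2 => slot 2
483: h=0 => slot 0
504: h=0, h2=1, probe 0,1 => slot 1
490: h=0, h2=5, probe 0,5 => slot 5
548: h=2, h2=3, probe 2,5,1,4 => slot 4
Table: [483, 504, 681, ∅, 548, 490, ∅]
Lookup 380: h=2, h2=3, probe 2,5,1,4,0,3 → slot 3 empty, not found.

6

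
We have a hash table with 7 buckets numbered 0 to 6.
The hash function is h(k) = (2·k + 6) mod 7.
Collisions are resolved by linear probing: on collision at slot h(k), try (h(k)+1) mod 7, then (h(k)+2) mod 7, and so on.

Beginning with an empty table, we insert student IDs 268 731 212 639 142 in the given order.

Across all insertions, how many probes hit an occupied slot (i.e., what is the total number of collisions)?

8

268 hashes to 3; slot 3 is free => place at 3.
731 hashes to 5; slot 5 is free => place at 5.
212 hashes to 3; 3 taken => place at 4.
639 hashes to 3; 3,4,5 taken => place at 6.
142 hashes to 3; 3,4,5,6 taken => place at 0.
Table: [142, —, —, 268, 212, 731, 639]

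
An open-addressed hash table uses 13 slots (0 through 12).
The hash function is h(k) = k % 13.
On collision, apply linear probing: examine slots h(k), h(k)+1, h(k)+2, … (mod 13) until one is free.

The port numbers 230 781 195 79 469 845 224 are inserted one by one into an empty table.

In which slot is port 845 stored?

230 hashes to 9; slot 9 is free → place at 9.
781 hashes to 1; slot 1 is free → place at 1.
195 hashes to 0; slot 0 is free → place at 0.
79 hashes to 1; 1 taken → place at 2.
469 hashes to 1; 1,2 taken → place at 3.
845 hashes to 0; 0,1,2,3 taken → place at 4.
224 hashes to 3; 3,4 taken → place at 5.
Table: [195, 781, 79, 469, 845, 224, ∅, ∅, ∅, 230, ∅, ∅, ∅]

4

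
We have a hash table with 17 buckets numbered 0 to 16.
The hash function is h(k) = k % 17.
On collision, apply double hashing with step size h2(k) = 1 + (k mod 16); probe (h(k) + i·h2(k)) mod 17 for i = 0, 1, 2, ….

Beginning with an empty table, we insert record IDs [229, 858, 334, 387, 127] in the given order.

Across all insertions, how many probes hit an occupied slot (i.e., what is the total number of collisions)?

229 hashes to 8; slot 8 is free → place at 8.
858 hashes to 8, h2=11; 8 taken → place at 2.
334 hashes to 11; slot 11 is free → place at 11.
387 hashes to 13; slot 13 is free → place at 13.
127 hashes to 8, h2=16; 8 taken → place at 7.
Table: [_, _, 858, _, _, _, _, 127, 229, _, _, 334, _, 387, _, _, _]

2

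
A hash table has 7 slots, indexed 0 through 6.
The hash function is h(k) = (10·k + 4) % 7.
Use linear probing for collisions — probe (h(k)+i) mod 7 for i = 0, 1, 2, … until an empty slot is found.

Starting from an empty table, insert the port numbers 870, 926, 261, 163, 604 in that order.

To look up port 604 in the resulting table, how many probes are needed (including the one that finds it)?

Insert 870: h=3, slot 3 empty -> index 3.
Insert 926: h=3, slot 3 occupied -> index 4.
Insert 261: h=3, slots 3,4 occupied -> index 5.
Insert 163: h=3, slots 3,4,5 occupied -> index 6.
Insert 604: h=3, slots 3,4,5,6 occupied -> index 0.
Table: [604, ., ., 870, 926, 261, 163]
Lookup 604: h=3, probe 3,4,5,6,0 → found at 0.

5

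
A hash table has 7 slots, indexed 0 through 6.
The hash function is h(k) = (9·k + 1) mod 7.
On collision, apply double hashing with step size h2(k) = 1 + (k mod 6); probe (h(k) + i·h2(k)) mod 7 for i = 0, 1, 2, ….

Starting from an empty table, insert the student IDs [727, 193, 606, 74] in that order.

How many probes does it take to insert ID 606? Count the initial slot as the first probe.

2

727 hashes to 6; slot 6 is free => place at 6.
193 hashes to 2; slot 2 is free => place at 2.
606 hashes to 2, h2=1; 2 taken => place at 3.
74 hashes to 2, h2=3; 2 taken => place at 5.
Table: [., ., 193, 606, ., 74, 727]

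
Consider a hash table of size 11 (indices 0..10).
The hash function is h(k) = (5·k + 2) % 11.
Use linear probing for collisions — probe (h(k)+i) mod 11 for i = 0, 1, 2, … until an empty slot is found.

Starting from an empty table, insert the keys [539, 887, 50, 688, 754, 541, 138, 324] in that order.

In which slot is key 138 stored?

539 hashes to 2; slot 2 is free → place at 2.
887 hashes to 4; slot 4 is free → place at 4.
50 hashes to 10; slot 10 is free → place at 10.
688 hashes to 10; 10 taken → place at 0.
754 hashes to 10; 10,0 taken → place at 1.
541 hashes to 1; 1,2 taken → place at 3.
138 hashes to 10; 10,0,1,2,3,4 taken → place at 5.
324 hashes to 5; 5 taken → place at 6.
Table: [688, 754, 539, 541, 887, 138, 324, —, —, —, 50]

5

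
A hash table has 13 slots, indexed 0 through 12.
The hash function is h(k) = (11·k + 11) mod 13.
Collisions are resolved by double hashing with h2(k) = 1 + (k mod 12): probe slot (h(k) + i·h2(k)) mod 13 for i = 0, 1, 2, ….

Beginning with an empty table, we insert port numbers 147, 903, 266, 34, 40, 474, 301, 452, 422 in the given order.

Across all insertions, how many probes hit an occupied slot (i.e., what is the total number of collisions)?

147: h=3 => slot 3
903: h=12 => slot 12
266: h=12, h2=3, probe 12,2 => slot 2
34: h=8 => slot 8
40: h=9 => slot 9
474: h=12, h2=7, probe 12,6 => slot 6
301: h=7 => slot 7
452: h=4 => slot 4
422: h=12, h2=3, probe 12,2,5 => slot 5
Table: [-, -, 266, 147, 452, 422, 474, 301, 34, 40, -, -, 903]

4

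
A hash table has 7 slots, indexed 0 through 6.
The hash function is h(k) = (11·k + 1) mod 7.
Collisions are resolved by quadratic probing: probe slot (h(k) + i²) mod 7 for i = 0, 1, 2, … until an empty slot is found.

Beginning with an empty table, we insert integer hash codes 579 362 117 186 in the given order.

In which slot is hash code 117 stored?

579: h=0 => slot 0
362: h=0, probe 0,1 => slot 1
117: h=0, probe 0,1,4 => slot 4
186: h=3 => slot 3
Table: [579, 362, _, 186, 117, _, _]

4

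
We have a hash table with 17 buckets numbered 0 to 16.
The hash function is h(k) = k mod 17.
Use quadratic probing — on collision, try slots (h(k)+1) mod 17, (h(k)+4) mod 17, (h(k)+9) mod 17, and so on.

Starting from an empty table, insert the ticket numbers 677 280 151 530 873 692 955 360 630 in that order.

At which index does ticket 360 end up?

677 hashes to 14; slot 14 is free → place at 14.
280 hashes to 8; slot 8 is free → place at 8.
151 hashes to 15; slot 15 is free → place at 15.
530 hashes to 3; slot 3 is free → place at 3.
873 hashes to 6; slot 6 is free → place at 6.
692 hashes to 12; slot 12 is free → place at 12.
955 hashes to 3; 3 taken → place at 4.
360 hashes to 3; 3,4 taken → place at 7.
630 hashes to 1; slot 1 is free → place at 1.
Table: [—, 630, —, 530, 955, —, 873, 360, 280, —, —, —, 692, —, 677, 151, —]

7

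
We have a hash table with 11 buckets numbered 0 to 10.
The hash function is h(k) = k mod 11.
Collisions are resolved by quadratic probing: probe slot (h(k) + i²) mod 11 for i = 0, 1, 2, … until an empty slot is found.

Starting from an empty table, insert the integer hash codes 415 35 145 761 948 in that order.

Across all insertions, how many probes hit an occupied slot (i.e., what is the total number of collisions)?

415: h=8 => slot 8
35: h=2 => slot 2
145: h=2, probe 2,3 => slot 3
761: h=2, probe 2,3,6 => slot 6
948: h=2, probe 2,3,6,0 => slot 0
Table: [948, —, 35, 145, —, —, 761, —, 415, —, —]

6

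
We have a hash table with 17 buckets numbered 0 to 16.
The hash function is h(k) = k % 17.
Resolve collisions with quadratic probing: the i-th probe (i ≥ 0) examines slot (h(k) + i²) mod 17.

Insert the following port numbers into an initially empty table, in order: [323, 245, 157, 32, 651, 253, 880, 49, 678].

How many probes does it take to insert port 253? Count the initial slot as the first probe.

2

323 hashes to 0; slot 0 is free -> place at 0.
245 hashes to 7; slot 7 is free -> place at 7.
157 hashes to 4; slot 4 is free -> place at 4.
32 hashes to 15; slot 15 is free -> place at 15.
651 hashes to 5; slot 5 is free -> place at 5.
253 hashes to 15; 15 taken -> place at 16.
880 hashes to 13; slot 13 is free -> place at 13.
49 hashes to 15; 15,16 taken -> place at 2.
678 hashes to 15; 15,16,2,7 taken -> place at 14.
Table: [323, _, 49, _, 157, 651, _, 245, _, _, _, _, _, 880, 678, 32, 253]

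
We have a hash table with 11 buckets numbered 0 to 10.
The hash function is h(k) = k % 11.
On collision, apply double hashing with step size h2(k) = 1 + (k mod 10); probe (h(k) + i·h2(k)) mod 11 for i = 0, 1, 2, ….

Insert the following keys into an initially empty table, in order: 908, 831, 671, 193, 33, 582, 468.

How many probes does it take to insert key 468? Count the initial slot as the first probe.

908 hashes to 6; slot 6 is free → place at 6.
831 hashes to 6, h2=2; 6 taken → place at 8.
671 hashes to 0; slot 0 is free → place at 0.
193 hashes to 6, h2=4; 6 taken → place at 10.
33 hashes to 0, h2=4; 0 taken → place at 4.
582 hashes to 10, h2=3; 10 taken → place at 2.
468 hashes to 6, h2=9; 6,4,2,0 taken → place at 9.
Table: [671, ., 582, ., 33, ., 908, ., 831, 468, 193]

5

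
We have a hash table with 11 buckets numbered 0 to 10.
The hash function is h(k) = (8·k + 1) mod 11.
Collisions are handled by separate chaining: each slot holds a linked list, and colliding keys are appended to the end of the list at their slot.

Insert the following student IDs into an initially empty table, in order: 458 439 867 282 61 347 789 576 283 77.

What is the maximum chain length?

458 → bucket 2
439 → bucket 4
867 → bucket 7
282 → bucket 2 (collision)
61 → bucket 5
347 → bucket 5 (collision)
789 → bucket 10
576 → bucket 0
283 → bucket 10 (collision)
77 → bucket 1
Final buckets:
0: 576
1: 77
2: 458 -> 282
3: .
4: 439
5: 61 -> 347
6: .
7: 867
8: .
9: .
10: 789 -> 283

2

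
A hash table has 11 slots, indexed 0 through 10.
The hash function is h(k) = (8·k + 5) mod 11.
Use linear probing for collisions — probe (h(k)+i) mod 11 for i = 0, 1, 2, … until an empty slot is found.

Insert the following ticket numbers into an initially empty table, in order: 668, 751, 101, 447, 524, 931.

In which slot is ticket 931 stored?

9

Insert 668: h=3, slot 3 empty => index 3.
Insert 751: h=7, slot 7 empty => index 7.
Insert 101: h=10, slot 10 empty => index 10.
Insert 447: h=6, slot 6 empty => index 6.
Insert 524: h=6, slots 6,7 occupied => index 8.
Insert 931: h=6, slots 6,7,8 occupied => index 9.
Table: [—, —, —, 668, —, —, 447, 751, 524, 931, 101]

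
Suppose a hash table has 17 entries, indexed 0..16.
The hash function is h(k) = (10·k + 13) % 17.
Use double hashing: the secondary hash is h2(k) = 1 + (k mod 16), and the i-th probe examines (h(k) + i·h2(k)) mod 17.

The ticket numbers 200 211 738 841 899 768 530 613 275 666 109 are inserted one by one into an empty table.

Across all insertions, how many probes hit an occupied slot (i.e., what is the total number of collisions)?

Insert 200: h=7, slot 7 empty → index 7.
Insert 211: h=15, slot 15 empty → index 15.
Insert 738: h=15, h2=3, slot 15 occupied → index 1.
Insert 841: h=8, slot 8 empty → index 8.
Insert 899: h=10, slot 10 empty → index 10.
Insert 768: h=9, slot 9 empty → index 9.
Insert 530: h=9, h2=3, slot 9 occupied → index 12.
Insert 613: h=6, slot 6 empty → index 6.
Insert 275: h=9, h2=4, slot 9 occupied → index 13.
Insert 666: h=9, h2=11, slot 9 occupied → index 3.
Insert 109: h=15, h2=14, slots 15,12,9,6,3 occupied → index 0.
Table: [109, 738, _, 666, _, _, 613, 200, 841, 768, 899, _, 530, 275, _, 211, _]

9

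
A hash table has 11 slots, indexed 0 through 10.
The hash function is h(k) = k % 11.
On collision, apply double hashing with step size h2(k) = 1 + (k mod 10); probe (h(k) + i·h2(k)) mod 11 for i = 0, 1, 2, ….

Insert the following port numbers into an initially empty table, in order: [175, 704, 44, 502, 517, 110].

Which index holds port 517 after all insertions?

8

Insert 175: h=10, slot 10 empty → index 10.
Insert 704: h=0, slot 0 empty → index 0.
Insert 44: h=0, h2=5, slot 0 occupied → index 5.
Insert 502: h=7, slot 7 empty → index 7.
Insert 517: h=0, h2=8, slot 0 occupied → index 8.
Insert 110: h=0, h2=1, slot 0 occupied → index 1.
Table: [704, 110, ∅, ∅, ∅, 44, ∅, 502, 517, ∅, 175]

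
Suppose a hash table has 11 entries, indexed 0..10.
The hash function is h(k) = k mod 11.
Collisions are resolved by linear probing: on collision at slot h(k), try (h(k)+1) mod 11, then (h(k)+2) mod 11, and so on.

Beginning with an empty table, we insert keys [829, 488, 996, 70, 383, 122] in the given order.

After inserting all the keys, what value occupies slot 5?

488

Insert 829: h=4, slot 4 empty → index 4.
Insert 488: h=4, slot 4 occupied → index 5.
Insert 996: h=6, slot 6 empty → index 6.
Insert 70: h=4, slots 4,5,6 occupied → index 7.
Insert 383: h=9, slot 9 empty → index 9.
Insert 122: h=1, slot 1 empty → index 1.
Table: [-, 122, -, -, 829, 488, 996, 70, -, 383, -]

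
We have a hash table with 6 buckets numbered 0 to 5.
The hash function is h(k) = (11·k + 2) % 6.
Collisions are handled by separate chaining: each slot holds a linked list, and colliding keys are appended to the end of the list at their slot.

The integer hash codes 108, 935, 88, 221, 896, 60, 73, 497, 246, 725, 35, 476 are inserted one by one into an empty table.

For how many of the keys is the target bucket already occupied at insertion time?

108 → bucket 2
935 → bucket 3
88 → bucket 4
221 → bucket 3 (collision)
896 → bucket 0
60 → bucket 2 (collision)
73 → bucket 1
497 → bucket 3 (collision)
246 → bucket 2 (collision)
725 → bucket 3 (collision)
35 → bucket 3 (collision)
476 → bucket 0 (collision)
Final buckets:
0: 896 -> 476
1: 73
2: 108 -> 60 -> 246
3: 935 -> 221 -> 497 -> 725 -> 35
4: 88
5: _

7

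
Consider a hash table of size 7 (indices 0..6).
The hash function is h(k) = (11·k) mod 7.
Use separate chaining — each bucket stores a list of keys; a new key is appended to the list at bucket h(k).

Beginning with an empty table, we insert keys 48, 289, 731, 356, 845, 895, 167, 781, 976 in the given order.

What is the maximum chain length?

4

Insert 48: h=3, bucket 3 empty → new chain.
Insert 289: h=1, bucket 1 empty → new chain.
Insert 731: h=5, bucket 5 empty → new chain.
Insert 356: h=3, bucket 3 nonempty → append to chain.
Insert 845: h=6, bucket 6 empty → new chain.
Insert 895: h=3, bucket 3 nonempty → append to chain.
Insert 167: h=3, bucket 3 nonempty → append to chain.
Insert 781: h=2, bucket 2 empty → new chain.
Insert 976: h=5, bucket 5 nonempty → append to chain.
Final buckets:
0: _
1: 289
2: 781
3: 48 -> 356 -> 895 -> 167
4: _
5: 731 -> 976
6: 845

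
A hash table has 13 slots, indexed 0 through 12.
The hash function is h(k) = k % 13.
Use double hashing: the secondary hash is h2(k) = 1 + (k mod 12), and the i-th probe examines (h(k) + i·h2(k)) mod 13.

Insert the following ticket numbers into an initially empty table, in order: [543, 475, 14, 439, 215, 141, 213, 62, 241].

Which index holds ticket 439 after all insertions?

5

543: h=10 => slot 10
475: h=7 => slot 7
14: h=1 => slot 1
439: h=10, h2=8, probe 10,5 => slot 5
215: h=7, h2=12, probe 7,6 => slot 6
141: h=11 => slot 11
213: h=5, h2=10, probe 5,2 => slot 2
62: h=10, h2=3, probe 10,0 => slot 0
241: h=7, h2=2, probe 7,9 => slot 9
Table: [62, 14, 213, ., ., 439, 215, 475, ., 241, 543, 141, .]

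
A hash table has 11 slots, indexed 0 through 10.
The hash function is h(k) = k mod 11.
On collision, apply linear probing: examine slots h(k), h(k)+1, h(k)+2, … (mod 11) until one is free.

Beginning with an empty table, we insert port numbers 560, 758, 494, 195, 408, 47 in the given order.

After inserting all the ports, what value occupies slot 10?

Insert 560: h=10, slot 10 empty => index 10.
Insert 758: h=10, slot 10 occupied => index 0.
Insert 494: h=10, slots 10,0 occupied => index 1.
Insert 195: h=8, slot 8 empty => index 8.
Insert 408: h=1, slot 1 occupied => index 2.
Insert 47: h=3, slot 3 empty => index 3.
Table: [758, 494, 408, 47, _, _, _, _, 195, _, 560]

560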